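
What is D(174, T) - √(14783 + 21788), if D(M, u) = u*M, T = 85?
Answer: 14790 - √36571 ≈ 14599.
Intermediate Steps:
D(M, u) = M*u
D(174, T) - √(14783 + 21788) = 174*85 - √(14783 + 21788) = 14790 - √36571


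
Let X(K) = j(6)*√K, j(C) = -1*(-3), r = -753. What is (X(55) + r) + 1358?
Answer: 605 + 3*√55 ≈ 627.25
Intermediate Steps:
j(C) = 3
X(K) = 3*√K
(X(55) + r) + 1358 = (3*√55 - 753) + 1358 = (-753 + 3*√55) + 1358 = 605 + 3*√55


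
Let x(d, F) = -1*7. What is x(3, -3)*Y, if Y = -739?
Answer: 5173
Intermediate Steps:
x(d, F) = -7
x(3, -3)*Y = -7*(-739) = 5173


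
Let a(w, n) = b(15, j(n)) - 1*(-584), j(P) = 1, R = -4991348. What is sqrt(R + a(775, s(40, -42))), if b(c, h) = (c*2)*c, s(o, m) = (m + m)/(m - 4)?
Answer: I*sqrt(4990314) ≈ 2233.9*I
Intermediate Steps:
s(o, m) = 2*m/(-4 + m) (s(o, m) = (2*m)/(-4 + m) = 2*m/(-4 + m))
b(c, h) = 2*c**2 (b(c, h) = (2*c)*c = 2*c**2)
a(w, n) = 1034 (a(w, n) = 2*15**2 - 1*(-584) = 2*225 + 584 = 450 + 584 = 1034)
sqrt(R + a(775, s(40, -42))) = sqrt(-4991348 + 1034) = sqrt(-4990314) = I*sqrt(4990314)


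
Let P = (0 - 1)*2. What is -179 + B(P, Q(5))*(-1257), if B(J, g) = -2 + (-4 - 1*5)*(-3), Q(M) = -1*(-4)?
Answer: -31604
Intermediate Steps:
P = -2 (P = -1*2 = -2)
Q(M) = 4
B(J, g) = 25 (B(J, g) = -2 + (-4 - 5)*(-3) = -2 - 9*(-3) = -2 + 27 = 25)
-179 + B(P, Q(5))*(-1257) = -179 + 25*(-1257) = -179 - 31425 = -31604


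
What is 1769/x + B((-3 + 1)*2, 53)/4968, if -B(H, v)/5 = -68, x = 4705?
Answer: 2597023/5843610 ≈ 0.44442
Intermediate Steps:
B(H, v) = 340 (B(H, v) = -5*(-68) = 340)
1769/x + B((-3 + 1)*2, 53)/4968 = 1769/4705 + 340/4968 = 1769*(1/4705) + 340*(1/4968) = 1769/4705 + 85/1242 = 2597023/5843610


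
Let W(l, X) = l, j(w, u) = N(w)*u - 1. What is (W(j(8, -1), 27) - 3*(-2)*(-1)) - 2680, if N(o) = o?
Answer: -2695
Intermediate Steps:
j(w, u) = -1 + u*w (j(w, u) = w*u - 1 = u*w - 1 = -1 + u*w)
(W(j(8, -1), 27) - 3*(-2)*(-1)) - 2680 = ((-1 - 1*8) - 3*(-2)*(-1)) - 2680 = ((-1 - 8) + 6*(-1)) - 2680 = (-9 - 6) - 2680 = -15 - 2680 = -2695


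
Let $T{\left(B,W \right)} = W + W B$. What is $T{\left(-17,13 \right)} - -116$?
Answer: $-92$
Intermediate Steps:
$T{\left(B,W \right)} = W + B W$
$T{\left(-17,13 \right)} - -116 = 13 \left(1 - 17\right) - -116 = 13 \left(-16\right) + 116 = -208 + 116 = -92$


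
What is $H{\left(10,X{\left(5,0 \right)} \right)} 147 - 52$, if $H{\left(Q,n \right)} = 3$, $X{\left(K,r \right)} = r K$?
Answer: $389$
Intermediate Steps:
$X{\left(K,r \right)} = K r$
$H{\left(10,X{\left(5,0 \right)} \right)} 147 - 52 = 3 \cdot 147 - 52 = 441 - 52 = 389$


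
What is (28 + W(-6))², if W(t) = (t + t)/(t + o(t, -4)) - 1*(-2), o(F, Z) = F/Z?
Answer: 9604/9 ≈ 1067.1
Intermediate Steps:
W(t) = 14/3 (W(t) = (t + t)/(t + t/(-4)) - 1*(-2) = (2*t)/(t + t*(-¼)) + 2 = (2*t)/(t - t/4) + 2 = (2*t)/((3*t/4)) + 2 = (2*t)*(4/(3*t)) + 2 = 8/3 + 2 = 14/3)
(28 + W(-6))² = (28 + 14/3)² = (98/3)² = 9604/9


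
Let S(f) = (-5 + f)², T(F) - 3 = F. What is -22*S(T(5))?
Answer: -198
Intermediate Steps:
T(F) = 3 + F
-22*S(T(5)) = -22*(-5 + (3 + 5))² = -22*(-5 + 8)² = -22*3² = -22*9 = -198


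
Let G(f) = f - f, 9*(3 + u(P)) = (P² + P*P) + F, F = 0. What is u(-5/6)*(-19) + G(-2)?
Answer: 8759/162 ≈ 54.068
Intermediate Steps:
u(P) = -3 + 2*P²/9 (u(P) = -3 + ((P² + P*P) + 0)/9 = -3 + ((P² + P²) + 0)/9 = -3 + (2*P² + 0)/9 = -3 + (2*P²)/9 = -3 + 2*P²/9)
G(f) = 0
u(-5/6)*(-19) + G(-2) = (-3 + 2*(-5/6)²/9)*(-19) + 0 = (-3 + 2*(-5*⅙)²/9)*(-19) + 0 = (-3 + 2*(-⅚)²/9)*(-19) + 0 = (-3 + (2/9)*(25/36))*(-19) + 0 = (-3 + 25/162)*(-19) + 0 = -461/162*(-19) + 0 = 8759/162 + 0 = 8759/162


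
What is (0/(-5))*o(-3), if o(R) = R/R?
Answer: 0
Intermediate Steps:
o(R) = 1
(0/(-5))*o(-3) = (0/(-5))*1 = (0*(-⅕))*1 = 0*1 = 0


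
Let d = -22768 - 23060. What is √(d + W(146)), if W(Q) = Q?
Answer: I*√45682 ≈ 213.73*I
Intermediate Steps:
d = -45828
√(d + W(146)) = √(-45828 + 146) = √(-45682) = I*√45682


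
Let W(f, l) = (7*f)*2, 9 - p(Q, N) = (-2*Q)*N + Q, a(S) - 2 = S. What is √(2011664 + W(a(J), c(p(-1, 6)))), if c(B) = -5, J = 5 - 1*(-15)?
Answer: 2*√502993 ≈ 1418.4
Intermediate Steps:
J = 20 (J = 5 + 15 = 20)
a(S) = 2 + S
p(Q, N) = 9 - Q + 2*N*Q (p(Q, N) = 9 - ((-2*Q)*N + Q) = 9 - (-2*N*Q + Q) = 9 - (Q - 2*N*Q) = 9 + (-Q + 2*N*Q) = 9 - Q + 2*N*Q)
W(f, l) = 14*f
√(2011664 + W(a(J), c(p(-1, 6)))) = √(2011664 + 14*(2 + 20)) = √(2011664 + 14*22) = √(2011664 + 308) = √2011972 = 2*√502993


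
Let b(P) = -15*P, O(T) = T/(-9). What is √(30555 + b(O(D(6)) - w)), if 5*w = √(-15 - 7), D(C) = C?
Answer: √(30565 + 3*I*√22) ≈ 174.83 + 0.0402*I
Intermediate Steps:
w = I*√22/5 (w = √(-15 - 7)/5 = √(-22)/5 = (I*√22)/5 = I*√22/5 ≈ 0.93808*I)
O(T) = -T/9 (O(T) = T*(-⅑) = -T/9)
√(30555 + b(O(D(6)) - w)) = √(30555 - 15*(-⅑*6 - I*√22/5)) = √(30555 - 15*(-⅔ - I*√22/5)) = √(30555 + (10 + 3*I*√22)) = √(30565 + 3*I*√22)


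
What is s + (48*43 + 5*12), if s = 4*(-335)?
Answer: 784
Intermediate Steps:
s = -1340
s + (48*43 + 5*12) = -1340 + (48*43 + 5*12) = -1340 + (2064 + 60) = -1340 + 2124 = 784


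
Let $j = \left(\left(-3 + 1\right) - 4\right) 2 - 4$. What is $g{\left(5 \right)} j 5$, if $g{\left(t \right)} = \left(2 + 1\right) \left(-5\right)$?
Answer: $1200$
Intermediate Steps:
$g{\left(t \right)} = -15$ ($g{\left(t \right)} = 3 \left(-5\right) = -15$)
$j = -16$ ($j = \left(-2 - 4\right) 2 - 4 = \left(-6\right) 2 - 4 = -12 - 4 = -16$)
$g{\left(5 \right)} j 5 = \left(-15\right) \left(-16\right) 5 = 240 \cdot 5 = 1200$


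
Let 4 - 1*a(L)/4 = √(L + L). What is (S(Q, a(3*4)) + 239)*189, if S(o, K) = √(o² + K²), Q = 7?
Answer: 45171 + 189*√(689 - 256*√6) ≈ 46658.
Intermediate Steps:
a(L) = 16 - 4*√2*√L (a(L) = 16 - 4*√(L + L) = 16 - 4*√2*√L)
S(o, K) = √(K² + o²)
(S(Q, a(3*4)) + 239)*189 = (√((16 - 4*√2*√(3*4))² + 7²) + 239)*189 = (√((16 - 4*√2*√12)² + 49) + 239)*189 = (√((16 - 4*√2*2*√3)² + 49) + 239)*189 = (√((16 - 8*√6)² + 49) + 239)*189 = (√(49 + (16 - 8*√6)²) + 239)*189 = (239 + √(49 + (16 - 8*√6)²))*189 = 45171 + 189*√(49 + (16 - 8*√6)²)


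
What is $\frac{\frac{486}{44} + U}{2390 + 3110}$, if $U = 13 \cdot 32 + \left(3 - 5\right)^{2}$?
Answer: $\frac{9483}{121000} \approx 0.078372$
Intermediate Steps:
$U = 420$ ($U = 416 + \left(-2\right)^{2} = 416 + 4 = 420$)
$\frac{\frac{486}{44} + U}{2390 + 3110} = \frac{\frac{486}{44} + 420}{2390 + 3110} = \frac{486 \cdot \frac{1}{44} + 420}{5500} = \left(\frac{243}{22} + 420\right) \frac{1}{5500} = \frac{9483}{22} \cdot \frac{1}{5500} = \frac{9483}{121000}$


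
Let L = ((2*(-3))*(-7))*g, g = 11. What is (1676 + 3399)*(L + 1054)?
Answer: 7693700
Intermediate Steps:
L = 462 (L = ((2*(-3))*(-7))*11 = -6*(-7)*11 = 42*11 = 462)
(1676 + 3399)*(L + 1054) = (1676 + 3399)*(462 + 1054) = 5075*1516 = 7693700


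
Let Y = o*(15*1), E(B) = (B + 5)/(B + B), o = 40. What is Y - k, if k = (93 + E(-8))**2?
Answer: -2069481/256 ≈ -8083.9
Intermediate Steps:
E(B) = (5 + B)/(2*B) (E(B) = (5 + B)/((2*B)) = (5 + B)*(1/(2*B)) = (5 + B)/(2*B))
k = 2223081/256 (k = (93 + (1/2)*(5 - 8)/(-8))**2 = (93 + (1/2)*(-1/8)*(-3))**2 = (93 + 3/16)**2 = (1491/16)**2 = 2223081/256 ≈ 8683.9)
Y = 600 (Y = 40*(15*1) = 40*15 = 600)
Y - k = 600 - 1*2223081/256 = 600 - 2223081/256 = -2069481/256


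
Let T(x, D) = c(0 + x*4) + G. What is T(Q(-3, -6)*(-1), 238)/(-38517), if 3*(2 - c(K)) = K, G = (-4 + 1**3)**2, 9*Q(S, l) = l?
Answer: -91/346653 ≈ -0.00026251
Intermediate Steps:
Q(S, l) = l/9
G = 9 (G = (-4 + 1)**2 = (-3)**2 = 9)
c(K) = 2 - K/3
T(x, D) = 11 - 4*x/3 (T(x, D) = (2 - (0 + x*4)/3) + 9 = (2 - (0 + 4*x)/3) + 9 = (2 - 4*x/3) + 9 = 11 - 4*x/3)
T(Q(-3, -6)*(-1), 238)/(-38517) = (11 - 4*(1/9)*(-6)*(-1)/3)/(-38517) = (11 - (-8)*(-1)/9)*(-1/38517) = (11 - 4/3*2/3)*(-1/38517) = (11 - 8/9)*(-1/38517) = (91/9)*(-1/38517) = -91/346653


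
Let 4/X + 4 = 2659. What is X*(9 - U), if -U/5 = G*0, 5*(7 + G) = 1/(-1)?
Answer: 4/295 ≈ 0.013559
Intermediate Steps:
X = 4/2655 (X = 4/(-4 + 2659) = 4/2655 ≈ 0.0015066)
G = -36/5 (G = -7 + (⅕)/(-1) = -7 + (⅕)*(-1) = -7 - ⅕ = -36/5 ≈ -7.2000)
U = 0 (U = -(-36)*0 = -5*0 = 0)
X*(9 - U) = 4*(9 - 1*0)/2655 = 4*(9 + 0)/2655 = (4/2655)*9 = 4/295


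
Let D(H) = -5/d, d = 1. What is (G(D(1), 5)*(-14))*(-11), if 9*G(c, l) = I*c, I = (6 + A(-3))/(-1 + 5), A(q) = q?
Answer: -385/6 ≈ -64.167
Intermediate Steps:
I = ¾ (I = (6 - 3)/(-1 + 5) = 3/4 = 3*(¼) = ¾ ≈ 0.75000)
D(H) = -5 (D(H) = -5/1 = -5*1 = -5)
G(c, l) = c/12 (G(c, l) = (3*c/4)/9 = c/12)
(G(D(1), 5)*(-14))*(-11) = (((1/12)*(-5))*(-14))*(-11) = -5/12*(-14)*(-11) = (35/6)*(-11) = -385/6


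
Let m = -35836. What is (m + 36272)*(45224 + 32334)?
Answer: 33815288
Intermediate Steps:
(m + 36272)*(45224 + 32334) = (-35836 + 36272)*(45224 + 32334) = 436*77558 = 33815288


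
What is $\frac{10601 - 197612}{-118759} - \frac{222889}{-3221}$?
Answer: $\frac{27072437182}{382522739} \approx 70.773$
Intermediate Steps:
$\frac{10601 - 197612}{-118759} - \frac{222889}{-3221} = \left(10601 - 197612\right) \left(- \frac{1}{118759}\right) - - \frac{222889}{3221} = \left(-187011\right) \left(- \frac{1}{118759}\right) + \frac{222889}{3221} = \frac{187011}{118759} + \frac{222889}{3221} = \frac{27072437182}{382522739}$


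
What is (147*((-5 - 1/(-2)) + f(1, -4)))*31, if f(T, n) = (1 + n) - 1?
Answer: -77469/2 ≈ -38735.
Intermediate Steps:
f(T, n) = n
(147*((-5 - 1/(-2)) + f(1, -4)))*31 = (147*((-5 - 1/(-2)) - 4))*31 = (147*((-5 - 1*(-½)) - 4))*31 = (147*((-5 + ½) - 4))*31 = (147*(-9/2 - 4))*31 = (147*(-17/2))*31 = -2499/2*31 = -77469/2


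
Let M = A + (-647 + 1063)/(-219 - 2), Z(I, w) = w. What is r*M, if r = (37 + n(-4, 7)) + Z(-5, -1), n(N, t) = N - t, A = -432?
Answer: -184400/17 ≈ -10847.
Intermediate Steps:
M = -7376/17 (M = -432 + (-647 + 1063)/(-219 - 2) = -432 + 416/(-221) = -432 + 416*(-1/221) = -432 - 32/17 = -7376/17 ≈ -433.88)
r = 25 (r = (37 + (-4 - 1*7)) - 1 = (37 + (-4 - 7)) - 1 = (37 - 11) - 1 = 26 - 1 = 25)
r*M = 25*(-7376/17) = -184400/17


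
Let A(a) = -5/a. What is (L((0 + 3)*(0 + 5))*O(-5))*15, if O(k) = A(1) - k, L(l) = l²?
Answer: 0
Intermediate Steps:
O(k) = -5 - k (O(k) = -5/1 - k = -5*1 - k = -5 - k)
(L((0 + 3)*(0 + 5))*O(-5))*15 = (((0 + 3)*(0 + 5))²*(-5 - 1*(-5)))*15 = ((3*5)²*(-5 + 5))*15 = (15²*0)*15 = (225*0)*15 = 0*15 = 0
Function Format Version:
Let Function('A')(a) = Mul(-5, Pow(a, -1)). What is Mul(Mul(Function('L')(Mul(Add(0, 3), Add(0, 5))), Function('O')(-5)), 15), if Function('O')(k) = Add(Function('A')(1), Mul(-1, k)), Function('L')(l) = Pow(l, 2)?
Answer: 0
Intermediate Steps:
Function('O')(k) = Add(-5, Mul(-1, k)) (Function('O')(k) = Add(Mul(-5, Pow(1, -1)), Mul(-1, k)) = Add(Mul(-5, 1), Mul(-1, k)) = Add(-5, Mul(-1, k)))
Mul(Mul(Function('L')(Mul(Add(0, 3), Add(0, 5))), Function('O')(-5)), 15) = Mul(Mul(Pow(Mul(Add(0, 3), Add(0, 5)), 2), Add(-5, Mul(-1, -5))), 15) = Mul(Mul(Pow(Mul(3, 5), 2), Add(-5, 5)), 15) = Mul(Mul(Pow(15, 2), 0), 15) = Mul(Mul(225, 0), 15) = Mul(0, 15) = 0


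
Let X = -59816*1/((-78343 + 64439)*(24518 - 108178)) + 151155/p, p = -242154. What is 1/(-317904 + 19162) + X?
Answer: -16581711443138361/26561975873391640 ≈ -0.62426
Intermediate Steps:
X = -111009650671/177825520840 (X = -59816*1/((-78343 + 64439)*(24518 - 108178)) + 151155/(-242154) = -59816/((-83660*(-13904))) + 151155*(-1/242154) = -59816/1163208640 - 16795/26906 = -59816*1/1163208640 - 16795/26906 = -7477/145401080 - 16795/26906 = -111009650671/177825520840 ≈ -0.62426)
1/(-317904 + 19162) + X = 1/(-317904 + 19162) - 111009650671/177825520840 = 1/(-298742) - 111009650671/177825520840 = -1/298742 - 111009650671/177825520840 = -16581711443138361/26561975873391640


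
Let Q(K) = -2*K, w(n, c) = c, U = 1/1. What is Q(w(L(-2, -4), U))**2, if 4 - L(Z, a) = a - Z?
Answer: 4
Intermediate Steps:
L(Z, a) = 4 + Z - a (L(Z, a) = 4 - (a - Z) = 4 + (Z - a) = 4 + Z - a)
U = 1
Q(w(L(-2, -4), U))**2 = (-2*1)**2 = (-2)**2 = 4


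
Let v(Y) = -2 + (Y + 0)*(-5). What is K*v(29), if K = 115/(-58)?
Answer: 16905/58 ≈ 291.47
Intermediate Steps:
v(Y) = -2 - 5*Y (v(Y) = -2 + Y*(-5) = -2 - 5*Y)
K = -115/58 (K = 115*(-1/58) = -115/58 ≈ -1.9828)
K*v(29) = -115*(-2 - 5*29)/58 = -115*(-2 - 145)/58 = -115/58*(-147) = 16905/58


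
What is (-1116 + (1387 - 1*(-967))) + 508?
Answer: 1746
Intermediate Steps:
(-1116 + (1387 - 1*(-967))) + 508 = (-1116 + (1387 + 967)) + 508 = (-1116 + 2354) + 508 = 1238 + 508 = 1746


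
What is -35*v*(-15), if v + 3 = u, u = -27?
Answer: -15750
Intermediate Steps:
v = -30 (v = -3 - 27 = -30)
-35*v*(-15) = -35*(-30)*(-15) = 1050*(-15) = -15750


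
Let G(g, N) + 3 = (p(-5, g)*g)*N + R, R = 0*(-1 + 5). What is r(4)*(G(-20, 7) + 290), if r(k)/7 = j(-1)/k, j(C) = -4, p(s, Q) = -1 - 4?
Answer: -6909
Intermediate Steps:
p(s, Q) = -5
R = 0 (R = 0*4 = 0)
r(k) = -28/k (r(k) = 7*(-4/k) = -28/k)
G(g, N) = -3 - 5*N*g (G(g, N) = -3 + ((-5*g)*N + 0) = -3 + (-5*N*g + 0) = -3 - 5*N*g)
r(4)*(G(-20, 7) + 290) = (-28/4)*((-3 - 5*7*(-20)) + 290) = (-28*¼)*((-3 + 700) + 290) = -7*(697 + 290) = -7*987 = -6909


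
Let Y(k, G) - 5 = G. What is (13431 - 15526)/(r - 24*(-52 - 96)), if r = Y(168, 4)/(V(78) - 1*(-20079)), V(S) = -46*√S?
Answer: -333212175136385/564949783055433 + 96370*√78/564949783055433 ≈ -0.58981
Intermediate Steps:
Y(k, G) = 5 + G
r = 9/(20079 - 46*√78) (r = (5 + 4)/(-46*√78 - 1*(-20079)) = 9/(-46*√78 + 20079) = 9/(20079 - 46*√78) ≈ 0.00045749)
(13431 - 15526)/(r - 24*(-52 - 96)) = (13431 - 15526)/((2619/5840597 + 6*√78/5840597) - 24*(-52 - 96)) = -2095/((2619/5840597 + 6*√78/5840597) - 24*(-148)) = -2095/((2619/5840597 + 6*√78/5840597) + 3552) = -2095/(20745803163/5840597 + 6*√78/5840597)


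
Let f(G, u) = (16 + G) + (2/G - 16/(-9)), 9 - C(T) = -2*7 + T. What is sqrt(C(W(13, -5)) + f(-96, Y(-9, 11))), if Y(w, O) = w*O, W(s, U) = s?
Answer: I*sqrt(9827)/12 ≈ 8.2609*I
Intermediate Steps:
Y(w, O) = O*w
C(T) = 23 - T (C(T) = 9 - (-2*7 + T) = 9 - (-14 + T) = 9 + (14 - T) = 23 - T)
f(G, u) = 160/9 + G + 2/G (f(G, u) = (16 + G) + (2/G - 16*(-1/9)) = (16 + G) + (2/G + 16/9) = (16 + G) + (16/9 + 2/G) = 160/9 + G + 2/G)
sqrt(C(W(13, -5)) + f(-96, Y(-9, 11))) = sqrt((23 - 1*13) + (160/9 - 96 + 2/(-96))) = sqrt((23 - 13) + (160/9 - 96 + 2*(-1/96))) = sqrt(10 + (160/9 - 96 - 1/48)) = sqrt(10 - 11267/144) = sqrt(-9827/144) = I*sqrt(9827)/12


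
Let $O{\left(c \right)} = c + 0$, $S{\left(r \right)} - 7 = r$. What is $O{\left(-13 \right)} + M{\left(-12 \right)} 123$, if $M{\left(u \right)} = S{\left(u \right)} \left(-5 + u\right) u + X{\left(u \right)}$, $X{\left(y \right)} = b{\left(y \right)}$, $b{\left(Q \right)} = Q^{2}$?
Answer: $-107761$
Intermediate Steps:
$S{\left(r \right)} = 7 + r$
$O{\left(c \right)} = c$
$X{\left(y \right)} = y^{2}$
$M{\left(u \right)} = u^{2} + u \left(-5 + u\right) \left(7 + u\right)$ ($M{\left(u \right)} = \left(7 + u\right) \left(-5 + u\right) u + u^{2} = \left(-5 + u\right) \left(7 + u\right) u + u^{2} = u \left(-5 + u\right) \left(7 + u\right) + u^{2} = u^{2} + u \left(-5 + u\right) \left(7 + u\right)$)
$O{\left(-13 \right)} + M{\left(-12 \right)} 123 = -13 + - 12 \left(-35 + \left(-12\right)^{2} + 3 \left(-12\right)\right) 123 = -13 + - 12 \left(-35 + 144 - 36\right) 123 = -13 + \left(-12\right) 73 \cdot 123 = -13 - 107748 = -107761$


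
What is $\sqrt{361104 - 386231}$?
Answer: $i \sqrt{25127} \approx 158.51 i$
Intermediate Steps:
$\sqrt{361104 - 386231} = \sqrt{-25127} = i \sqrt{25127}$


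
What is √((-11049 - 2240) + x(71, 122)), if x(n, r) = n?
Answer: I*√13218 ≈ 114.97*I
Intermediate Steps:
√((-11049 - 2240) + x(71, 122)) = √((-11049 - 2240) + 71) = √(-13289 + 71) = √(-13218) = I*√13218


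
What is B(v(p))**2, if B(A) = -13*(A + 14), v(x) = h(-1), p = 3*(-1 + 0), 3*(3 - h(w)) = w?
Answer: 456976/9 ≈ 50775.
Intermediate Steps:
h(w) = 3 - w/3
p = -3 (p = 3*(-1) = -3)
v(x) = 10/3 (v(x) = 3 - 1/3*(-1) = 3 + 1/3 = 10/3)
B(A) = -182 - 13*A (B(A) = -13*(14 + A) = -182 - 13*A)
B(v(p))**2 = (-182 - 13*10/3)**2 = (-182 - 130/3)**2 = (-676/3)**2 = 456976/9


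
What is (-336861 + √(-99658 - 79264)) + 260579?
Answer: -76282 + I*√178922 ≈ -76282.0 + 422.99*I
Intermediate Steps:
(-336861 + √(-99658 - 79264)) + 260579 = (-336861 + √(-178922)) + 260579 = (-336861 + I*√178922) + 260579 = -76282 + I*√178922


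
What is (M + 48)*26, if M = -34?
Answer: 364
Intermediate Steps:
(M + 48)*26 = (-34 + 48)*26 = 14*26 = 364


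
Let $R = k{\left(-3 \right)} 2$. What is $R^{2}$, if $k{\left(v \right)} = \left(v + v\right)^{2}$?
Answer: $5184$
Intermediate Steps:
$k{\left(v \right)} = 4 v^{2}$ ($k{\left(v \right)} = \left(2 v\right)^{2} = 4 v^{2}$)
$R = 72$ ($R = 4 \left(-3\right)^{2} \cdot 2 = 4 \cdot 9 \cdot 2 = 36 \cdot 2 = 72$)
$R^{2} = 72^{2} = 5184$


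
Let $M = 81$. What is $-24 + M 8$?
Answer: $624$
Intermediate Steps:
$-24 + M 8 = -24 + 81 \cdot 8 = -24 + 648 = 624$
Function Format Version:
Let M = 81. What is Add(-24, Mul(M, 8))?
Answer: 624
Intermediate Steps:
Add(-24, Mul(M, 8)) = Add(-24, Mul(81, 8)) = Add(-24, 648) = 624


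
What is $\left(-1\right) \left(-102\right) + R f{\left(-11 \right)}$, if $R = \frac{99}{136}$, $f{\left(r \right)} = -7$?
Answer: $\frac{13179}{136} \approx 96.904$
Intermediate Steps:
$R = \frac{99}{136}$ ($R = 99 \cdot \frac{1}{136} = \frac{99}{136} \approx 0.72794$)
$\left(-1\right) \left(-102\right) + R f{\left(-11 \right)} = \left(-1\right) \left(-102\right) + \frac{99}{136} \left(-7\right) = 102 - \frac{693}{136} = \frac{13179}{136}$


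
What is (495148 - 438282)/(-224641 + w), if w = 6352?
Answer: -56866/218289 ≈ -0.26051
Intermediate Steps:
(495148 - 438282)/(-224641 + w) = (495148 - 438282)/(-224641 + 6352) = 56866/(-218289) = 56866*(-1/218289) = -56866/218289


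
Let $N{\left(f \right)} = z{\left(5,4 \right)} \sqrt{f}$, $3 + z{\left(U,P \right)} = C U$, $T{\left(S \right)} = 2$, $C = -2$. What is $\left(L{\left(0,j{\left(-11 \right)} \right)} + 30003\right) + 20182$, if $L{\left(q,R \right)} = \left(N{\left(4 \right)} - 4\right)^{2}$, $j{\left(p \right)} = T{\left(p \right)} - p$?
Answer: $51085$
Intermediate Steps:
$j{\left(p \right)} = 2 - p$
$z{\left(U,P \right)} = -3 - 2 U$
$N{\left(f \right)} = - 13 \sqrt{f}$ ($N{\left(f \right)} = \left(-3 - 10\right) \sqrt{f} = - 13 \sqrt{f}$)
$L{\left(q,R \right)} = 900$ ($L{\left(q,R \right)} = \left(- 13 \sqrt{4} - 4\right)^{2} = \left(\left(-13\right) 2 - 4\right)^{2} = \left(-26 - 4\right)^{2} = \left(-30\right)^{2} = 900$)
$\left(L{\left(0,j{\left(-11 \right)} \right)} + 30003\right) + 20182 = \left(900 + 30003\right) + 20182 = 30903 + 20182 = 51085$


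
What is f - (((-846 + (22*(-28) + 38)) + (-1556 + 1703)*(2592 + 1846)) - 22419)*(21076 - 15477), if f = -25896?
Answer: -3519238153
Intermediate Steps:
f - (((-846 + (22*(-28) + 38)) + (-1556 + 1703)*(2592 + 1846)) - 22419)*(21076 - 15477) = -25896 - (((-846 + (22*(-28) + 38)) + (-1556 + 1703)*(2592 + 1846)) - 22419)*(21076 - 15477) = -25896 - (((-846 + (-616 + 38)) + 147*4438) - 22419)*5599 = -25896 - (((-846 - 578) + 652386) - 22419)*5599 = -25896 - ((-1424 + 652386) - 22419)*5599 = -25896 - (650962 - 22419)*5599 = -25896 - 628543*5599 = -25896 - 1*3519212257 = -25896 - 3519212257 = -3519238153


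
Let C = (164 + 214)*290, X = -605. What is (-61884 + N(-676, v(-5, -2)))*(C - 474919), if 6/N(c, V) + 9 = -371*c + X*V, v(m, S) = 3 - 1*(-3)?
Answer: 5587271504500818/247157 ≈ 2.2606e+10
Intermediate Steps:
v(m, S) = 6 (v(m, S) = 3 + 3 = 6)
N(c, V) = 6/(-9 - 605*V - 371*c) (N(c, V) = 6/(-9 + (-371*c - 605*V)) = 6/(-9 + (-605*V - 371*c)) = 6/(-9 - 605*V - 371*c))
C = 109620 (C = 378*290 = 109620)
(-61884 + N(-676, v(-5, -2)))*(C - 474919) = (-61884 - 6/(9 + 371*(-676) + 605*6))*(109620 - 474919) = (-61884 - 6/(9 - 250796 + 3630))*(-365299) = (-61884 - 6/(-247157))*(-365299) = (-61884 - 6*(-1/247157))*(-365299) = (-61884 + 6/247157)*(-365299) = -15295063782/247157*(-365299) = 5587271504500818/247157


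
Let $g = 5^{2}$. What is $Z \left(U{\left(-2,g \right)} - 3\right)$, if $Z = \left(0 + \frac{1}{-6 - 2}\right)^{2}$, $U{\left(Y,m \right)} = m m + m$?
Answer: $\frac{647}{64} \approx 10.109$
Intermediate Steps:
$g = 25$
$U{\left(Y,m \right)} = m + m^{2}$ ($U{\left(Y,m \right)} = m^{2} + m = m + m^{2}$)
$Z = \frac{1}{64}$ ($Z = \left(0 + \frac{1}{-8}\right)^{2} = \left(0 - \frac{1}{8}\right)^{2} = \left(- \frac{1}{8}\right)^{2} = \frac{1}{64} \approx 0.015625$)
$Z \left(U{\left(-2,g \right)} - 3\right) = \frac{25 \left(1 + 25\right) - 3}{64} = \frac{25 \cdot 26 - 3}{64} = \frac{650 - 3}{64} = \frac{1}{64} \cdot 647 = \frac{647}{64}$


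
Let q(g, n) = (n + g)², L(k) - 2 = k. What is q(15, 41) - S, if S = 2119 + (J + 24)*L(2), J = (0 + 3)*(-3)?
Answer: 957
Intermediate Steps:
L(k) = 2 + k
q(g, n) = (g + n)²
J = -9 (J = 3*(-3) = -9)
S = 2179 (S = 2119 + (-9 + 24)*(2 + 2) = 2119 + 15*4 = 2119 + 60 = 2179)
q(15, 41) - S = (15 + 41)² - 1*2179 = 56² - 2179 = 3136 - 2179 = 957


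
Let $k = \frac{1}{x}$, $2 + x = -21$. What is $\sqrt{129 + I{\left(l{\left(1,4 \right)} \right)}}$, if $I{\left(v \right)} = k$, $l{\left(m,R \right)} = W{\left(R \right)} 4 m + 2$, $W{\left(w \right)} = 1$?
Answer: $\frac{\sqrt{68218}}{23} \approx 11.356$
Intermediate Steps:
$x = -23$ ($x = -2 - 21 = -23$)
$k = - \frac{1}{23}$ ($k = \frac{1}{-23} = - \frac{1}{23} \approx -0.043478$)
$l{\left(m,R \right)} = 2 + 4 m$ ($l{\left(m,R \right)} = 1 \cdot 4 m + 2 = 4 m + 2 = 2 + 4 m$)
$I{\left(v \right)} = - \frac{1}{23}$
$\sqrt{129 + I{\left(l{\left(1,4 \right)} \right)}} = \sqrt{129 - \frac{1}{23}} = \sqrt{\frac{2966}{23}} = \frac{\sqrt{68218}}{23}$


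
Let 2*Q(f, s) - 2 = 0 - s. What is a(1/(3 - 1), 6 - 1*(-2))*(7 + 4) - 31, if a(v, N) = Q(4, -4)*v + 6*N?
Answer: 1027/2 ≈ 513.50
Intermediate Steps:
Q(f, s) = 1 - s/2 (Q(f, s) = 1 + (0 - s)/2 = 1 + (-s)/2 = 1 - s/2)
a(v, N) = 3*v + 6*N (a(v, N) = (1 - ½*(-4))*v + 6*N = (1 + 2)*v + 6*N = 3*v + 6*N)
a(1/(3 - 1), 6 - 1*(-2))*(7 + 4) - 31 = (3/(3 - 1) + 6*(6 - 1*(-2)))*(7 + 4) - 31 = (3/2 + 6*(6 + 2))*11 - 31 = (3*(½) + 6*8)*11 - 31 = (3/2 + 48)*11 - 31 = (99/2)*11 - 31 = 1089/2 - 31 = 1027/2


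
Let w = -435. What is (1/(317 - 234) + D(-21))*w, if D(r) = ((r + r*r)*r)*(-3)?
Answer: -955338735/83 ≈ -1.1510e+7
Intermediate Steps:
D(r) = -3*r*(r + r**2) (D(r) = ((r + r**2)*r)*(-3) = (r*(r + r**2))*(-3) = -3*r*(r + r**2))
(1/(317 - 234) + D(-21))*w = (1/(317 - 234) + 3*(-21)**2*(-1 - 1*(-21)))*(-435) = (1/83 + 3*441*(-1 + 21))*(-435) = (1/83 + 3*441*20)*(-435) = (1/83 + 26460)*(-435) = (2196181/83)*(-435) = -955338735/83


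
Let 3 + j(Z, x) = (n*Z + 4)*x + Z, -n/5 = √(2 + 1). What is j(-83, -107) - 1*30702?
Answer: -31216 - 44405*√3 ≈ -1.0813e+5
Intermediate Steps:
n = -5*√3 (n = -5*√(2 + 1) = -5*√3 ≈ -8.6602)
j(Z, x) = -3 + Z + x*(4 - 5*Z*√3) (j(Z, x) = -3 + (((-5*√3)*Z + 4)*x + Z) = -3 + ((-5*Z*√3 + 4)*x + Z) = -3 + ((4 - 5*Z*√3)*x + Z) = -3 + (x*(4 - 5*Z*√3) + Z) = -3 + (Z + x*(4 - 5*Z*√3)) = -3 + Z + x*(4 - 5*Z*√3))
j(-83, -107) - 1*30702 = (-3 - 83 + 4*(-107) - 5*(-83)*(-107)*√3) - 1*30702 = (-3 - 83 - 428 - 44405*√3) - 30702 = (-514 - 44405*√3) - 30702 = -31216 - 44405*√3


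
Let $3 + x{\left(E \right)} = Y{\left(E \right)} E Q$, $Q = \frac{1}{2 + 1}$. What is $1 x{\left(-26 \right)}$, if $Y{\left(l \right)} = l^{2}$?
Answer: $- \frac{17585}{3} \approx -5861.7$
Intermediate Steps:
$Q = \frac{1}{3} \approx 0.33333$
$x{\left(E \right)} = -3 + \frac{E^{3}}{3}$ ($x{\left(E \right)} = -3 + E^{2} E \frac{1}{3} = -3 + E^{3} \cdot \frac{1}{3} = -3 + \frac{E^{3}}{3}$)
$1 x{\left(-26 \right)} = 1 \left(-3 + \frac{\left(-26\right)^{3}}{3}\right) = 1 \left(-3 + \frac{1}{3} \left(-17576\right)\right) = 1 \left(-3 - \frac{17576}{3}\right) = 1 \left(- \frac{17585}{3}\right) = - \frac{17585}{3}$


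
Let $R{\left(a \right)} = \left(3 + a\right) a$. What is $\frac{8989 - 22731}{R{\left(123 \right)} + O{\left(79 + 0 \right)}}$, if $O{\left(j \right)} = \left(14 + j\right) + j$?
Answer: $- \frac{6871}{7835} \approx -0.87696$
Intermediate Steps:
$O{\left(j \right)} = 14 + 2 j$
$R{\left(a \right)} = a \left(3 + a\right)$
$\frac{8989 - 22731}{R{\left(123 \right)} + O{\left(79 + 0 \right)}} = \frac{8989 - 22731}{123 \left(3 + 123\right) + \left(14 + 2 \left(79 + 0\right)\right)} = - \frac{13742}{123 \cdot 126 + \left(14 + 2 \cdot 79\right)} = - \frac{13742}{15498 + \left(14 + 158\right)} = - \frac{13742}{15498 + 172} = - \frac{13742}{15670} = \left(-13742\right) \frac{1}{15670} = - \frac{6871}{7835}$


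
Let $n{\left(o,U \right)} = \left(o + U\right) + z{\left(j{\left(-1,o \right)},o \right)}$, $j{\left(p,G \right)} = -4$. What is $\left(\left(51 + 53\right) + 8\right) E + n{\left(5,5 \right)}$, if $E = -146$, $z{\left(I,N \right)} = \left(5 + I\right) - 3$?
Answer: $-16344$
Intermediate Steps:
$z{\left(I,N \right)} = 2 + I$
$n{\left(o,U \right)} = -2 + U + o$ ($n{\left(o,U \right)} = \left(o + U\right) + \left(2 - 4\right) = \left(U + o\right) - 2 = -2 + U + o$)
$\left(\left(51 + 53\right) + 8\right) E + n{\left(5,5 \right)} = \left(\left(51 + 53\right) + 8\right) \left(-146\right) + \left(-2 + 5 + 5\right) = \left(104 + 8\right) \left(-146\right) + 8 = 112 \left(-146\right) + 8 = -16352 + 8 = -16344$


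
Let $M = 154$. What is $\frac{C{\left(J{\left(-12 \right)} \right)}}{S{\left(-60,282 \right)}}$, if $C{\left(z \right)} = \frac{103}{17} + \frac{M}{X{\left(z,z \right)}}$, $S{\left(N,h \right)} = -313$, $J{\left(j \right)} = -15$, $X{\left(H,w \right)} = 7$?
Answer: $- \frac{477}{5321} \approx -0.089645$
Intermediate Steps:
$C{\left(z \right)} = \frac{477}{17}$ ($C{\left(z \right)} = \frac{103}{17} + \frac{154}{7} = 103 \cdot \frac{1}{17} + 154 \cdot \frac{1}{7} = \frac{103}{17} + 22 = \frac{477}{17}$)
$\frac{C{\left(J{\left(-12 \right)} \right)}}{S{\left(-60,282 \right)}} = \frac{477}{17 \left(-313\right)} = \frac{477}{17} \left(- \frac{1}{313}\right) = - \frac{477}{5321}$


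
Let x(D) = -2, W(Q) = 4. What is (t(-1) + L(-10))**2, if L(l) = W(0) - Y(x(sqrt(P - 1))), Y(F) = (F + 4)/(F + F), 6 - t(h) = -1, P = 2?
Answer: 529/4 ≈ 132.25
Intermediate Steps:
t(h) = 7 (t(h) = 6 - 1*(-1) = 6 + 1 = 7)
Y(F) = (4 + F)/(2*F) (Y(F) = (4 + F)/((2*F)) = (4 + F)*(1/(2*F)) = (4 + F)/(2*F))
L(l) = 9/2 (L(l) = 4 - (4 - 2)/(2*(-2)) = 4 - (-1)*2/(2*2) = 4 - 1*(-1/2) = 4 + 1/2 = 9/2)
(t(-1) + L(-10))**2 = (7 + 9/2)**2 = (23/2)**2 = 529/4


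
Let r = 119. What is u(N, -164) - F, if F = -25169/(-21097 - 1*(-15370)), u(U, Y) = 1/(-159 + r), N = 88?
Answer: -1012487/229080 ≈ -4.4198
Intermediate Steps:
u(U, Y) = -1/40 (u(U, Y) = 1/(-159 + 119) = 1/(-40) = -1/40)
F = 25169/5727 (F = -25169/(-21097 + 15370) = -25169/(-5727) = -25169*(-1/5727) = 25169/5727 ≈ 4.3948)
u(N, -164) - F = -1/40 - 1*25169/5727 = -1/40 - 25169/5727 = -1012487/229080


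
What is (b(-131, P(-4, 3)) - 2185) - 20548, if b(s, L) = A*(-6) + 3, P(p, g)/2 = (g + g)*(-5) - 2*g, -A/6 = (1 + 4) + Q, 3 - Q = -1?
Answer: -22406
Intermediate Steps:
Q = 4 (Q = 3 - 1*(-1) = 3 + 1 = 4)
A = -54 (A = -6*((1 + 4) + 4) = -6*(5 + 4) = -6*9 = -54)
P(p, g) = -24*g (P(p, g) = 2*((g + g)*(-5) - 2*g) = 2*((2*g)*(-5) - 2*g) = 2*(-10*g - 2*g) = 2*(-12*g) = -24*g)
b(s, L) = 327 (b(s, L) = -54*(-6) + 3 = 324 + 3 = 327)
(b(-131, P(-4, 3)) - 2185) - 20548 = (327 - 2185) - 20548 = -1858 - 20548 = -22406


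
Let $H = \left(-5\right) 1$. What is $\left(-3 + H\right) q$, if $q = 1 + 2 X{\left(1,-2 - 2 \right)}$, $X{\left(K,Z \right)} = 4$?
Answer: $-72$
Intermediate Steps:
$H = -5$
$q = 9$ ($q = 1 + 2 \cdot 4 = 1 + 8 = 9$)
$\left(-3 + H\right) q = \left(-3 - 5\right) 9 = \left(-8\right) 9 = -72$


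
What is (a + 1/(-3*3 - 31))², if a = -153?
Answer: 37466641/1600 ≈ 23417.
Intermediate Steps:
(a + 1/(-3*3 - 31))² = (-153 + 1/(-3*3 - 31))² = (-153 + 1/(-9 - 31))² = (-153 + 1/(-40))² = (-153 - 1/40)² = (-6121/40)² = 37466641/1600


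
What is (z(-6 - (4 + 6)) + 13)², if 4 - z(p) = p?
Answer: 1089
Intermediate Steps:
z(p) = 4 - p
(z(-6 - (4 + 6)) + 13)² = ((4 - (-6 - (4 + 6))) + 13)² = ((4 - (-6 - 1*10)) + 13)² = ((4 - (-6 - 10)) + 13)² = ((4 - 1*(-16)) + 13)² = ((4 + 16) + 13)² = (20 + 13)² = 33² = 1089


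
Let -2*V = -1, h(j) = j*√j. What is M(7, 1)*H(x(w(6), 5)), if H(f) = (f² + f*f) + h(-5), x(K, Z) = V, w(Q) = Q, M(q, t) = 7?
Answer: 7/2 - 35*I*√5 ≈ 3.5 - 78.262*I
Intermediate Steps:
h(j) = j^(3/2)
V = ½ (V = -½*(-1) = ½ ≈ 0.50000)
x(K, Z) = ½
H(f) = 2*f² - 5*I*√5 (H(f) = (f² + f*f) + (-5)^(3/2) = (f² + f²) - 5*I*√5 = 2*f² - 5*I*√5)
M(7, 1)*H(x(w(6), 5)) = 7*(2*(½)² - 5*I*√5) = 7*(2*(¼) - 5*I*√5) = 7*(½ - 5*I*√5) = 7/2 - 35*I*√5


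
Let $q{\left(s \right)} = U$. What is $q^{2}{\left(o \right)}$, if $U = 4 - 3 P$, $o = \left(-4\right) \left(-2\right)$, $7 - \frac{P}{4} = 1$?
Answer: $4624$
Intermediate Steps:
$P = 24$ ($P = 28 - 4 = 24$)
$o = 8$
$U = -68$ ($U = 4 - 72 = -68$)
$q{\left(s \right)} = -68$
$q^{2}{\left(o \right)} = \left(-68\right)^{2} = 4624$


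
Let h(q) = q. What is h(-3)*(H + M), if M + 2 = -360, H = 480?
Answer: -354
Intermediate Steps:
M = -362 (M = -2 - 360 = -362)
h(-3)*(H + M) = -3*(480 - 362) = -3*118 = -354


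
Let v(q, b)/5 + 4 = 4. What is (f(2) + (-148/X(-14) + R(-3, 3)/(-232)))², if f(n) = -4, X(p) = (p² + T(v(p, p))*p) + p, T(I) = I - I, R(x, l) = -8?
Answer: 159037321/6964321 ≈ 22.836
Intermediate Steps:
v(q, b) = 0 (v(q, b) = -20 + 5*4 = -20 + 20 = 0)
T(I) = 0
X(p) = p + p² (X(p) = (p² + 0*p) + p = (p² + 0) + p = p² + p = p + p²)
(f(2) + (-148/X(-14) + R(-3, 3)/(-232)))² = (-4 + (-148*(-1/(14*(1 - 14))) - 8/(-232)))² = (-4 + (-148/((-14*(-13))) - 8*(-1/232)))² = (-4 + (-148/182 + 1/29))² = (-4 + (-148*1/182 + 1/29))² = (-4 + (-74/91 + 1/29))² = (-4 - 2055/2639)² = (-12611/2639)² = 159037321/6964321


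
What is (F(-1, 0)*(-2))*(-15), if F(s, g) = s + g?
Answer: -30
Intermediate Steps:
F(s, g) = g + s
(F(-1, 0)*(-2))*(-15) = ((0 - 1)*(-2))*(-15) = -1*(-2)*(-15) = 2*(-15) = -30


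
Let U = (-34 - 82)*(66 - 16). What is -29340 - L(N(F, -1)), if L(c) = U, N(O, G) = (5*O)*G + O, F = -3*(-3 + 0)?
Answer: -23540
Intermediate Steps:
F = 9 (F = -3*(-3) = 9)
N(O, G) = O + 5*G*O (N(O, G) = 5*G*O + O = O + 5*G*O)
U = -5800 (U = -116*50 = -5800)
L(c) = -5800
-29340 - L(N(F, -1)) = -29340 - 1*(-5800) = -29340 + 5800 = -23540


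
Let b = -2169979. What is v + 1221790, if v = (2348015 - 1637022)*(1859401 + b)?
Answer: -220817562164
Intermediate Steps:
v = -220818783954 (v = (2348015 - 1637022)*(1859401 - 2169979) = 710993*(-310578) = -220818783954)
v + 1221790 = -220818783954 + 1221790 = -220817562164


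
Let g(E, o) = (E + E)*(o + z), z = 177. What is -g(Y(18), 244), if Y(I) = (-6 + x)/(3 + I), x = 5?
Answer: 842/21 ≈ 40.095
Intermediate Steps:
Y(I) = -1/(3 + I) (Y(I) = (-6 + 5)/(3 + I) = -1/(3 + I))
g(E, o) = 2*E*(177 + o) (g(E, o) = (E + E)*(o + 177) = (2*E)*(177 + o) = 2*E*(177 + o))
-g(Y(18), 244) = -2*(-1/(3 + 18))*(177 + 244) = -2*(-1/21)*421 = -2*(-1*1/21)*421 = -2*(-1)*421/21 = -1*(-842/21) = 842/21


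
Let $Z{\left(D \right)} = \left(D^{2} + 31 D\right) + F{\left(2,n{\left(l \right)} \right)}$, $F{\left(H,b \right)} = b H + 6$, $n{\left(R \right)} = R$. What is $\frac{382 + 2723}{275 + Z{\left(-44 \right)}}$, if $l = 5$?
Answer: $\frac{3105}{863} \approx 3.5979$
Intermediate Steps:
$F{\left(H,b \right)} = 6 + H b$ ($F{\left(H,b \right)} = H b + 6 = 6 + H b$)
$Z{\left(D \right)} = 16 + D^{2} + 31 D$ ($Z{\left(D \right)} = \left(D^{2} + 31 D\right) + \left(6 + 2 \cdot 5\right) = \left(D^{2} + 31 D\right) + \left(6 + 10\right) = \left(D^{2} + 31 D\right) + 16 = 16 + D^{2} + 31 D$)
$\frac{382 + 2723}{275 + Z{\left(-44 \right)}} = \frac{382 + 2723}{275 + \left(16 + \left(-44\right)^{2} + 31 \left(-44\right)\right)} = \frac{3105}{275 + \left(16 + 1936 - 1364\right)} = \frac{3105}{275 + 588} = \frac{3105}{863}$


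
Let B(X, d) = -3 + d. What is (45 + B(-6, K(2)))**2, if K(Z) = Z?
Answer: 1936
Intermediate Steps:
(45 + B(-6, K(2)))**2 = (45 + (-3 + 2))**2 = (45 - 1)**2 = 44**2 = 1936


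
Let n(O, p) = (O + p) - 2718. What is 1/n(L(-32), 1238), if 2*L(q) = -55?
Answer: -2/3015 ≈ -0.00066335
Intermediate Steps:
L(q) = -55/2 (L(q) = (½)*(-55) = -55/2)
n(O, p) = -2718 + O + p
1/n(L(-32), 1238) = 1/(-2718 - 55/2 + 1238) = 1/(-3015/2) = -2/3015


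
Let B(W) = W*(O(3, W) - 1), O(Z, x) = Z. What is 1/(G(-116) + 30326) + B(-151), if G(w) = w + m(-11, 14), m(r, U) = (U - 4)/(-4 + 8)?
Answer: -18248348/60425 ≈ -302.00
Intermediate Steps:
m(r, U) = -1 + U/4 (m(r, U) = (-4 + U)/4 = (-4 + U)*(¼) = -1 + U/4)
G(w) = 5/2 + w (G(w) = w + (-1 + (¼)*14) = w + (-1 + 7/2) = w + 5/2 = 5/2 + w)
B(W) = 2*W (B(W) = W*(3 - 1) = W*2 = 2*W)
1/(G(-116) + 30326) + B(-151) = 1/((5/2 - 116) + 30326) + 2*(-151) = 1/(-227/2 + 30326) - 302 = 1/(60425/2) - 302 = 2/60425 - 302 = -18248348/60425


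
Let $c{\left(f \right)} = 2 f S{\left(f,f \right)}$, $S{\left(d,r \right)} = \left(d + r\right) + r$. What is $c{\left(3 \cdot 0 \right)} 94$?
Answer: $0$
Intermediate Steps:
$S{\left(d,r \right)} = d + 2 r$
$c{\left(f \right)} = 6 f^{2}$ ($c{\left(f \right)} = 2 f \left(f + 2 f\right) = 2 f 3 f = 6 f^{2}$)
$c{\left(3 \cdot 0 \right)} 94 = 6 \left(3 \cdot 0\right)^{2} \cdot 94 = 6 \cdot 0^{2} \cdot 94 = 6 \cdot 0 \cdot 94 = 0 \cdot 94 = 0$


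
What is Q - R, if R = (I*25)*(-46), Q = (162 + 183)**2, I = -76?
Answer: 31625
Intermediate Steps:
Q = 119025 (Q = 345**2 = 119025)
R = 87400 (R = -76*25*(-46) = -1900*(-46) = 87400)
Q - R = 119025 - 1*87400 = 119025 - 87400 = 31625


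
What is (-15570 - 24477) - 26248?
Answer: -66295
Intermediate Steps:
(-15570 - 24477) - 26248 = -40047 - 26248 = -66295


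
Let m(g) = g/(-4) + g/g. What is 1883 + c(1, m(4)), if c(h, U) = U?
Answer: 1883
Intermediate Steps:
m(g) = 1 - g/4 (m(g) = g*(-1/4) + 1 = -g/4 + 1 = 1 - g/4)
1883 + c(1, m(4)) = 1883 + (1 - 1/4*4) = 1883 + (1 - 1) = 1883 + 0 = 1883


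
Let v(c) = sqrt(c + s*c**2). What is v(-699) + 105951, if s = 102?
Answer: 105951 + sqrt(49836603) ≈ 1.1301e+5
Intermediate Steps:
v(c) = sqrt(c + 102*c**2)
v(-699) + 105951 = sqrt(-699*(1 + 102*(-699))) + 105951 = sqrt(-699*(1 - 71298)) + 105951 = sqrt(-699*(-71297)) + 105951 = sqrt(49836603) + 105951 = 105951 + sqrt(49836603)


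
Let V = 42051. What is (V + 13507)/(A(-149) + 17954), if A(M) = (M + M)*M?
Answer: 27779/31178 ≈ 0.89098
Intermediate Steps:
A(M) = 2*M² (A(M) = (2*M)*M = 2*M²)
(V + 13507)/(A(-149) + 17954) = (42051 + 13507)/(2*(-149)² + 17954) = 55558/(2*22201 + 17954) = 55558/(44402 + 17954) = 55558/62356 = 55558*(1/62356) = 27779/31178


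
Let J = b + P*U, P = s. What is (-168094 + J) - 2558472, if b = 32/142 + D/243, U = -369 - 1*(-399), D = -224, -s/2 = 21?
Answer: -47063193994/17253 ≈ -2.7278e+6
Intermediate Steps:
s = -42 (s = -2*21 = -42)
P = -42
U = 30 (U = -369 + 399 = 30)
b = -12016/17253 (b = 32/142 - 224/243 = 32*(1/142) - 224*1/243 = 16/71 - 224/243 = -12016/17253 ≈ -0.69646)
J = -21750796/17253 (J = -12016/17253 - 42*30 = -12016/17253 - 1260 = -21750796/17253 ≈ -1260.7)
(-168094 + J) - 2558472 = (-168094 - 21750796/17253) - 2558472 = -2921876578/17253 - 2558472 = -47063193994/17253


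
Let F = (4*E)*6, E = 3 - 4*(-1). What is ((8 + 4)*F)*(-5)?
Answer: -10080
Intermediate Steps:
E = 7 (E = 3 + 4 = 7)
F = 168 (F = (4*7)*6 = 28*6 = 168)
((8 + 4)*F)*(-5) = ((8 + 4)*168)*(-5) = (12*168)*(-5) = 2016*(-5) = -10080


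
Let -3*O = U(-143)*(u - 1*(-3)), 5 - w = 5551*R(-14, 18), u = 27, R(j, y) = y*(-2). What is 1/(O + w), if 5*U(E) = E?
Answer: 1/200127 ≈ 4.9968e-6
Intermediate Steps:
R(j, y) = -2*y
U(E) = E/5
w = 199841 (w = 5 - 5551*(-2*18) = 5 - 5551*(-36) = 5 - 1*(-199836) = 5 + 199836 = 199841)
O = 286 (O = -(⅕)*(-143)*(27 - 1*(-3))/3 = -(-143)*(27 + 3)/15 = -(-143)*30/15 = -⅓*(-858) = 286)
1/(O + w) = 1/(286 + 199841) = 1/200127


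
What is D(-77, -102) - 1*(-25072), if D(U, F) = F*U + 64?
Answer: 32990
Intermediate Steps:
D(U, F) = 64 + F*U
D(-77, -102) - 1*(-25072) = (64 - 102*(-77)) - 1*(-25072) = (64 + 7854) + 25072 = 7918 + 25072 = 32990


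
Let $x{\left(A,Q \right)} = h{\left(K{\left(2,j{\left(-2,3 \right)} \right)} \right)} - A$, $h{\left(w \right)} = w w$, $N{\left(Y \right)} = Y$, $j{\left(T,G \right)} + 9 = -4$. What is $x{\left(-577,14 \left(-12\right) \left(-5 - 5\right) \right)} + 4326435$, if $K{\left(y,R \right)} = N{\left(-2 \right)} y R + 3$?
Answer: $4330037$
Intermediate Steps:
$j{\left(T,G \right)} = -13$ ($j{\left(T,G \right)} = -9 - 4 = -13$)
$K{\left(y,R \right)} = 3 - 2 R y$ ($K{\left(y,R \right)} = - 2 y R + 3 = - 2 R y + 3 = 3 - 2 R y$)
$h{\left(w \right)} = w^{2}$
$x{\left(A,Q \right)} = 3025 - A$ ($x{\left(A,Q \right)} = \left(3 - \left(-26\right) 2\right)^{2} - A = \left(3 + 52\right)^{2} - A = 55^{2} - A = 3025 - A$)
$x{\left(-577,14 \left(-12\right) \left(-5 - 5\right) \right)} + 4326435 = \left(3025 - -577\right) + 4326435 = \left(3025 + 577\right) + 4326435 = 3602 + 4326435 = 4330037$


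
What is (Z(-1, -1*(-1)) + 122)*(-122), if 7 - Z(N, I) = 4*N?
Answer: -16226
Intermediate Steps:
Z(N, I) = 7 - 4*N
(Z(-1, -1*(-1)) + 122)*(-122) = ((7 - 4*(-1)) + 122)*(-122) = ((7 + 4) + 122)*(-122) = (11 + 122)*(-122) = 133*(-122) = -16226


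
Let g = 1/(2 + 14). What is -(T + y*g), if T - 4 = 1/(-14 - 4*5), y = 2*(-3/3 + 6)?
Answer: -625/136 ≈ -4.5956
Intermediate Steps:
g = 1/16 ≈ 0.062500
y = 10 (y = 2*(-3*1/3 + 6) = 2*(-1 + 6) = 2*5 = 10)
T = 135/34 (T = 4 + 1/(-14 - 4*5) = 4 + 1/(-14 - 20) = 4 + 1/(-34) = 4 - 1/34 = 135/34 ≈ 3.9706)
-(T + y*g) = -(135/34 + 10*(1/16)) = -(135/34 + 5/8) = -1*625/136 = -625/136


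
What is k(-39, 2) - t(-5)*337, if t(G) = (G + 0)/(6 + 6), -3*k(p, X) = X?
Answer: 559/4 ≈ 139.75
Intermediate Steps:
k(p, X) = -X/3
t(G) = G/12
k(-39, 2) - t(-5)*337 = -⅓*2 - (1/12)*(-5)*337 = -⅔ - (-5)*337/12 = -⅔ - 1*(-1685/12) = -⅔ + 1685/12 = 559/4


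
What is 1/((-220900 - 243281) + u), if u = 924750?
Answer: 1/460569 ≈ 2.1712e-6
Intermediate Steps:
1/((-220900 - 243281) + u) = 1/((-220900 - 243281) + 924750) = 1/(-464181 + 924750) = 1/460569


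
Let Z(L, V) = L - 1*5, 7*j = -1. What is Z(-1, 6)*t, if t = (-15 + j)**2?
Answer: -67416/49 ≈ -1375.8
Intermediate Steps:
j = -1/7 (j = (1/7)*(-1) = -1/7 ≈ -0.14286)
Z(L, V) = -5 + L (Z(L, V) = L - 5 = -5 + L)
t = 11236/49 (t = (-15 - 1/7)**2 = (-106/7)**2 = 11236/49 ≈ 229.31)
Z(-1, 6)*t = (-5 - 1)*(11236/49) = -6*11236/49 = -67416/49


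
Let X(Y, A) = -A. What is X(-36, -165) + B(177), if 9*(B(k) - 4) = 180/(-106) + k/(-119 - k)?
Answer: 7941809/47064 ≈ 168.74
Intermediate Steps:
B(k) = 202/53 + k/(9*(-119 - k)) (B(k) = 4 + (180/(-106) + k/(-119 - k))/9 = 4 + (180*(-1/106) + k/(-119 - k))/9 = 4 + (-90/53 + k/(-119 - k))/9 = 4 + (-10/53 + k/(9*(-119 - k))) = 202/53 + k/(9*(-119 - k)))
X(-36, -165) + B(177) = -1*(-165) + (216342 + 1765*177)/(477*(119 + 177)) = 165 + (1/477)*(216342 + 312405)/296 = 165 + (1/477)*(1/296)*528747 = 165 + 176249/47064 = 7941809/47064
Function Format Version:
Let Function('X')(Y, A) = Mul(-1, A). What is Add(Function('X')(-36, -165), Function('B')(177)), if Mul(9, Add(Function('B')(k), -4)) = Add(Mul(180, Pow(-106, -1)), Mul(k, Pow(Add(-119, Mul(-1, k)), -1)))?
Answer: Rational(7941809, 47064) ≈ 168.74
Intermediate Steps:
Function('B')(k) = Add(Rational(202, 53), Mul(Rational(1, 9), k, Pow(Add(-119, Mul(-1, k)), -1))) (Function('B')(k) = Add(4, Mul(Rational(1, 9), Add(Mul(180, Pow(-106, -1)), Mul(k, Pow(Add(-119, Mul(-1, k)), -1))))) = Add(4, Mul(Rational(1, 9), Add(Mul(180, Rational(-1, 106)), Mul(k, Pow(Add(-119, Mul(-1, k)), -1))))) = Add(4, Mul(Rational(1, 9), Add(Rational(-90, 53), Mul(k, Pow(Add(-119, Mul(-1, k)), -1))))) = Add(4, Add(Rational(-10, 53), Mul(Rational(1, 9), k, Pow(Add(-119, Mul(-1, k)), -1)))) = Add(Rational(202, 53), Mul(Rational(1, 9), k, Pow(Add(-119, Mul(-1, k)), -1))))
Add(Function('X')(-36, -165), Function('B')(177)) = Add(Mul(-1, -165), Mul(Rational(1, 477), Pow(Add(119, 177), -1), Add(216342, Mul(1765, 177)))) = Add(165, Mul(Rational(1, 477), Pow(296, -1), Add(216342, 312405))) = Add(165, Mul(Rational(1, 477), Rational(1, 296), 528747)) = Add(165, Rational(176249, 47064)) = Rational(7941809, 47064)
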